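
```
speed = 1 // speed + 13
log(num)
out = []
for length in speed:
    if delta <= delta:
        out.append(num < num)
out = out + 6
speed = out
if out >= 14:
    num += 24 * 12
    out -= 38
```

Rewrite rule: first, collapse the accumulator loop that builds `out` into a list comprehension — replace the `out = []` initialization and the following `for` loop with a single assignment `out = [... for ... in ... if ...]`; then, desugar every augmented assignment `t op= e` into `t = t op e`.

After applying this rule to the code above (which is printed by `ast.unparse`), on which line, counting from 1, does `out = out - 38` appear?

Transformed code:
speed = 1 // speed + 13
log(num)
out = [num < num for length in speed if delta <= delta]
out = out + 6
speed = out
if out >= 14:
    num = num + 24 * 12
    out = out - 38

8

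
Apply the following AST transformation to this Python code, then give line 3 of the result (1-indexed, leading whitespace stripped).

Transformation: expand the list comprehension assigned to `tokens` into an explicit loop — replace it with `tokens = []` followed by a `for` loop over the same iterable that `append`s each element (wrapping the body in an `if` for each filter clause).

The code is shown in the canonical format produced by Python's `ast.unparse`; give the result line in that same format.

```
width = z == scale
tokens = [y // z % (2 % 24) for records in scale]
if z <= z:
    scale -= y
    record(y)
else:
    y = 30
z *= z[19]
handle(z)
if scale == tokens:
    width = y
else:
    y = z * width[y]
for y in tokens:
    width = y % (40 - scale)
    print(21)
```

Transformed code:
width = z == scale
tokens = []
for records in scale:
    tokens.append(y // z % (2 % 24))
if z <= z:
    scale -= y
    record(y)
else:
    y = 30
z *= z[19]
handle(z)
if scale == tokens:
    width = y
else:
    y = z * width[y]
for y in tokens:
    width = y % (40 - scale)
    print(21)

for records in scale:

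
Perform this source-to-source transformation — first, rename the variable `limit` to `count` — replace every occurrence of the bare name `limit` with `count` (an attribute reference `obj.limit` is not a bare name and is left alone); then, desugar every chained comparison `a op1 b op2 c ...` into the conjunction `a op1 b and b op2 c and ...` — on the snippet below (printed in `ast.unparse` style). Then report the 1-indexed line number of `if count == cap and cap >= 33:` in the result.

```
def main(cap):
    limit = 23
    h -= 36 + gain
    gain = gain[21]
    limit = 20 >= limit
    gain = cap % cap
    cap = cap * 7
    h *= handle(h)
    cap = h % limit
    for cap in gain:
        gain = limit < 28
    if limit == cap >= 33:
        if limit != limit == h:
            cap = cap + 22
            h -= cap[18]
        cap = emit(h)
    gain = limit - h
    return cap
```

Transformed code:
def main(cap):
    count = 23
    h -= 36 + gain
    gain = gain[21]
    count = 20 >= count
    gain = cap % cap
    cap = cap * 7
    h *= handle(h)
    cap = h % count
    for cap in gain:
        gain = count < 28
    if count == cap and cap >= 33:
        if count != count and count == h:
            cap = cap + 22
            h -= cap[18]
        cap = emit(h)
    gain = count - h
    return cap

12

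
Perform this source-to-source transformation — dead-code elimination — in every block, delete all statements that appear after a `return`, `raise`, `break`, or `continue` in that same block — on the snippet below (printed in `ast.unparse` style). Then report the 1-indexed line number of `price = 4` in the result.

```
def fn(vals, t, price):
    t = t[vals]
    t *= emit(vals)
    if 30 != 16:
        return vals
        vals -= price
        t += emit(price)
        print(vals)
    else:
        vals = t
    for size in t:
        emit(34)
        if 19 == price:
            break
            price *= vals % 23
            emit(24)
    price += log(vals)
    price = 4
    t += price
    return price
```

Transformed code:
def fn(vals, t, price):
    t = t[vals]
    t *= emit(vals)
    if 30 != 16:
        return vals
    else:
        vals = t
    for size in t:
        emit(34)
        if 19 == price:
            break
    price += log(vals)
    price = 4
    t += price
    return price

13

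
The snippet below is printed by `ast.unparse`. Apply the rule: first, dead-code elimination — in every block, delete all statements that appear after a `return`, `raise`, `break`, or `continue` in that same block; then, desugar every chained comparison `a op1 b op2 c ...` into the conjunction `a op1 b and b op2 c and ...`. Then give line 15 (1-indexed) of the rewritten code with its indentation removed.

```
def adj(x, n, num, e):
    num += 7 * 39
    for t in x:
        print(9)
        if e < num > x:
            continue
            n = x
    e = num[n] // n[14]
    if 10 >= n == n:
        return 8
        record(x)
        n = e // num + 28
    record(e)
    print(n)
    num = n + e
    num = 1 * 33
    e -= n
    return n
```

return n

Transformed code:
def adj(x, n, num, e):
    num += 7 * 39
    for t in x:
        print(9)
        if e < num and num > x:
            continue
    e = num[n] // n[14]
    if 10 >= n and n == n:
        return 8
    record(e)
    print(n)
    num = n + e
    num = 1 * 33
    e -= n
    return n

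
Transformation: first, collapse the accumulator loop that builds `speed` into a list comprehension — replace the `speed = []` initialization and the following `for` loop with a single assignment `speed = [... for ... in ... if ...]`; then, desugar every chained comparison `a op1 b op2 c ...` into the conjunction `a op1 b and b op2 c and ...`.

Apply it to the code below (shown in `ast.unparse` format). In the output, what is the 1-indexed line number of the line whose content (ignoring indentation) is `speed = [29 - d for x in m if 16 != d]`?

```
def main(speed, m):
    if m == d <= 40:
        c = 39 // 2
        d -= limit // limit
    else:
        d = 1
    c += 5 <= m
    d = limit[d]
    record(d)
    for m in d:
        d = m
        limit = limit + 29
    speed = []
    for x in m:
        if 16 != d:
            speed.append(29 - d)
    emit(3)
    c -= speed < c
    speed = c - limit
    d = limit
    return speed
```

13

Transformed code:
def main(speed, m):
    if m == d and d <= 40:
        c = 39 // 2
        d -= limit // limit
    else:
        d = 1
    c += 5 <= m
    d = limit[d]
    record(d)
    for m in d:
        d = m
        limit = limit + 29
    speed = [29 - d for x in m if 16 != d]
    emit(3)
    c -= speed < c
    speed = c - limit
    d = limit
    return speed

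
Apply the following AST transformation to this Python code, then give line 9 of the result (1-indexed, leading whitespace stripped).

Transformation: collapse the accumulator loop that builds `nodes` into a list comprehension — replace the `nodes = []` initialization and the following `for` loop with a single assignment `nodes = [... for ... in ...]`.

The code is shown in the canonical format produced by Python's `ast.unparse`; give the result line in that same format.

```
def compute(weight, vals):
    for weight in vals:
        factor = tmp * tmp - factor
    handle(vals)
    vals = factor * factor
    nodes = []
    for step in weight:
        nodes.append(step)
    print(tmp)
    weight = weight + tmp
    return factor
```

return factor

Transformed code:
def compute(weight, vals):
    for weight in vals:
        factor = tmp * tmp - factor
    handle(vals)
    vals = factor * factor
    nodes = [step for step in weight]
    print(tmp)
    weight = weight + tmp
    return factor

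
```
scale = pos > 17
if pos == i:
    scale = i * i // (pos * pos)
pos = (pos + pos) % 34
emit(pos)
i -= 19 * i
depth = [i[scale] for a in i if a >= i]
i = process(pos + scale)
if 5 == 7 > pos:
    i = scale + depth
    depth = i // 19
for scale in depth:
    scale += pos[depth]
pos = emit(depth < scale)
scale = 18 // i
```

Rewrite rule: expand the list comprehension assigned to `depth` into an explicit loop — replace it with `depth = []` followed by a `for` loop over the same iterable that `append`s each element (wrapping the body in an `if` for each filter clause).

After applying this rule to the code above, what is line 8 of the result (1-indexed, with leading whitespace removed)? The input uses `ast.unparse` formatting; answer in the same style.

for a in i:

Transformed code:
scale = pos > 17
if pos == i:
    scale = i * i // (pos * pos)
pos = (pos + pos) % 34
emit(pos)
i -= 19 * i
depth = []
for a in i:
    if a >= i:
        depth.append(i[scale])
i = process(pos + scale)
if 5 == 7 > pos:
    i = scale + depth
    depth = i // 19
for scale in depth:
    scale += pos[depth]
pos = emit(depth < scale)
scale = 18 // i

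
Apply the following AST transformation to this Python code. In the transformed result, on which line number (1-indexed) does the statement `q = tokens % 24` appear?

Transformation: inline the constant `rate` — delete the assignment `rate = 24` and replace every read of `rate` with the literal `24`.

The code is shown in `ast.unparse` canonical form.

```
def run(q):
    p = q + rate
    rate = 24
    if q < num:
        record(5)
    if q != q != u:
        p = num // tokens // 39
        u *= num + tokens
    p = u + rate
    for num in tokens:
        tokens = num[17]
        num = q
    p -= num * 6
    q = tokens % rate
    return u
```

Transformed code:
def run(q):
    p = q + 24
    if q < num:
        record(5)
    if q != q != u:
        p = num // tokens // 39
        u *= num + tokens
    p = u + 24
    for num in tokens:
        tokens = num[17]
        num = q
    p -= num * 6
    q = tokens % 24
    return u

13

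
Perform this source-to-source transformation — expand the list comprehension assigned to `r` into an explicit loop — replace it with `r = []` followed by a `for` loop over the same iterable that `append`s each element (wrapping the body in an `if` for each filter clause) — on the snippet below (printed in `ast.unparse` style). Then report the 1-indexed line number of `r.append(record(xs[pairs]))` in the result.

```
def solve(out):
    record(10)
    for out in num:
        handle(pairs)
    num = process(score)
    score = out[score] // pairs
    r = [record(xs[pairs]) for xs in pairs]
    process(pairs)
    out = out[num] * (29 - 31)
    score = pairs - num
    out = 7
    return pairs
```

Transformed code:
def solve(out):
    record(10)
    for out in num:
        handle(pairs)
    num = process(score)
    score = out[score] // pairs
    r = []
    for xs in pairs:
        r.append(record(xs[pairs]))
    process(pairs)
    out = out[num] * (29 - 31)
    score = pairs - num
    out = 7
    return pairs

9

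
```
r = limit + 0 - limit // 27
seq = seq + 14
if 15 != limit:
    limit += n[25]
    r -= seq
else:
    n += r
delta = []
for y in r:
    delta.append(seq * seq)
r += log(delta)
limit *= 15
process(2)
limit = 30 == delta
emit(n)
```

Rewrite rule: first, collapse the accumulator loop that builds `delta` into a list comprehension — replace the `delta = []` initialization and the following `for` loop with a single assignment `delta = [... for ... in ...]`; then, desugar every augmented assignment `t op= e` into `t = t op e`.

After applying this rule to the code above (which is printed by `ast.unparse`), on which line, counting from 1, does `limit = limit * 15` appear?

10

Transformed code:
r = limit + 0 - limit // 27
seq = seq + 14
if 15 != limit:
    limit = limit + n[25]
    r = r - seq
else:
    n = n + r
delta = [seq * seq for y in r]
r = r + log(delta)
limit = limit * 15
process(2)
limit = 30 == delta
emit(n)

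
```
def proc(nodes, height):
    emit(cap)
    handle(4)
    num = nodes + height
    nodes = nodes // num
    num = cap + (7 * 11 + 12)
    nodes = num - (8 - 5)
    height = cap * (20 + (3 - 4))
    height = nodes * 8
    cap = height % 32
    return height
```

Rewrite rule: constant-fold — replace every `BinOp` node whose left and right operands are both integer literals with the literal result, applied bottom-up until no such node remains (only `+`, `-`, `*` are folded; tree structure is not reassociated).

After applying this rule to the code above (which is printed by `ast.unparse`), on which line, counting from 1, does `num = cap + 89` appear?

6

Transformed code:
def proc(nodes, height):
    emit(cap)
    handle(4)
    num = nodes + height
    nodes = nodes // num
    num = cap + 89
    nodes = num - 3
    height = cap * 19
    height = nodes * 8
    cap = height % 32
    return height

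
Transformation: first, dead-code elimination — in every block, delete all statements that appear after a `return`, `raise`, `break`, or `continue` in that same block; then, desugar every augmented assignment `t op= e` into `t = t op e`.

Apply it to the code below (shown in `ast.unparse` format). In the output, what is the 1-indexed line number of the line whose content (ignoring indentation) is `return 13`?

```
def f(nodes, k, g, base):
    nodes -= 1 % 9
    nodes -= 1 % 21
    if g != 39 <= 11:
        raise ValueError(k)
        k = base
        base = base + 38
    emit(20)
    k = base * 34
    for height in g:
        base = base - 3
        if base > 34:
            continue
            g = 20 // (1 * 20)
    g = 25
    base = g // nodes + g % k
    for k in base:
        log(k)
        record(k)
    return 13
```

Transformed code:
def f(nodes, k, g, base):
    nodes = nodes - 1 % 9
    nodes = nodes - 1 % 21
    if g != 39 <= 11:
        raise ValueError(k)
    emit(20)
    k = base * 34
    for height in g:
        base = base - 3
        if base > 34:
            continue
    g = 25
    base = g // nodes + g % k
    for k in base:
        log(k)
        record(k)
    return 13

17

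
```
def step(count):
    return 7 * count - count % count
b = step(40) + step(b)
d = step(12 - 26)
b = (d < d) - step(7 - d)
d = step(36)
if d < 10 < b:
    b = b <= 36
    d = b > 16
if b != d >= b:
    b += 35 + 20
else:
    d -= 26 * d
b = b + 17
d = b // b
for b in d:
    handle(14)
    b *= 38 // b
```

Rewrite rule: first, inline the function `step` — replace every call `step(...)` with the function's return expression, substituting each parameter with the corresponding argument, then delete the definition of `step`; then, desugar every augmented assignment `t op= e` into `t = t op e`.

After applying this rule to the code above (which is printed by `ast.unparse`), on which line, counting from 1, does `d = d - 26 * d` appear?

Transformed code:
b = 7 * 40 - 40 % 40 + (7 * b - b % b)
d = 7 * (12 - 26) - (12 - 26) % (12 - 26)
b = (d < d) - (7 * (7 - d) - (7 - d) % (7 - d))
d = 7 * 36 - 36 % 36
if d < 10 < b:
    b = b <= 36
    d = b > 16
if b != d >= b:
    b = b + (35 + 20)
else:
    d = d - 26 * d
b = b + 17
d = b // b
for b in d:
    handle(14)
    b = b * (38 // b)

11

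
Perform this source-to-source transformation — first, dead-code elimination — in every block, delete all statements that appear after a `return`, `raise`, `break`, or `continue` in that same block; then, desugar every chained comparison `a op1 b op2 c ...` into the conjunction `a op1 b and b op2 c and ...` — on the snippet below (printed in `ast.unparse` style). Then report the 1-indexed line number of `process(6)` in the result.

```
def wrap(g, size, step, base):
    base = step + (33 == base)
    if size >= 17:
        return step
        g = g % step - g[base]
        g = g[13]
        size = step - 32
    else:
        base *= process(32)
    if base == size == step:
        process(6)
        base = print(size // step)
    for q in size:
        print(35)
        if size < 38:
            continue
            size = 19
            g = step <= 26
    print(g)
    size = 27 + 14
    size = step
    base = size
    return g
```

8

Transformed code:
def wrap(g, size, step, base):
    base = step + (33 == base)
    if size >= 17:
        return step
    else:
        base *= process(32)
    if base == size and size == step:
        process(6)
        base = print(size // step)
    for q in size:
        print(35)
        if size < 38:
            continue
    print(g)
    size = 27 + 14
    size = step
    base = size
    return g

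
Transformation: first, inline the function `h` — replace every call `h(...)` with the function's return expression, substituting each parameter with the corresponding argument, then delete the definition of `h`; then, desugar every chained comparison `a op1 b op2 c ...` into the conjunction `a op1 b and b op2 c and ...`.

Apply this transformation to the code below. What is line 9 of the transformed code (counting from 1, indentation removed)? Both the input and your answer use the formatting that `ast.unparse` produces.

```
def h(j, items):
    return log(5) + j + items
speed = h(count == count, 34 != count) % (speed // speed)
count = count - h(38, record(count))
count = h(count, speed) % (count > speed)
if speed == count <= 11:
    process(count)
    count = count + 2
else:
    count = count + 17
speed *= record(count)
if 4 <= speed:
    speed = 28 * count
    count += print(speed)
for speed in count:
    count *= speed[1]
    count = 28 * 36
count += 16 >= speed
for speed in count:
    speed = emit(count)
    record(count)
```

Transformed code:
speed = (log(5) + (count == count) + (34 != count)) % (speed // speed)
count = count - (log(5) + 38 + record(count))
count = (log(5) + count + speed) % (count > speed)
if speed == count and count <= 11:
    process(count)
    count = count + 2
else:
    count = count + 17
speed *= record(count)
if 4 <= speed:
    speed = 28 * count
    count += print(speed)
for speed in count:
    count *= speed[1]
    count = 28 * 36
count += 16 >= speed
for speed in count:
    speed = emit(count)
    record(count)

speed *= record(count)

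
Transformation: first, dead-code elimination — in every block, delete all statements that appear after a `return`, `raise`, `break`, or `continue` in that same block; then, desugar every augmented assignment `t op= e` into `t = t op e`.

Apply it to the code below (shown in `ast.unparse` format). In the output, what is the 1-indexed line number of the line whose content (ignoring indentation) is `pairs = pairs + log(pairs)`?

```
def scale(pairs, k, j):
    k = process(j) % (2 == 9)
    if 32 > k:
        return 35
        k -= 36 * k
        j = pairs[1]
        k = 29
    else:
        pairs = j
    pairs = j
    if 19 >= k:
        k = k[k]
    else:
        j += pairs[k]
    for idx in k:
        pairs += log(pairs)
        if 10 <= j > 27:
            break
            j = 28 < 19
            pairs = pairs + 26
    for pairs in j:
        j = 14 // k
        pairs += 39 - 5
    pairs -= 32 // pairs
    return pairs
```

13

Transformed code:
def scale(pairs, k, j):
    k = process(j) % (2 == 9)
    if 32 > k:
        return 35
    else:
        pairs = j
    pairs = j
    if 19 >= k:
        k = k[k]
    else:
        j = j + pairs[k]
    for idx in k:
        pairs = pairs + log(pairs)
        if 10 <= j > 27:
            break
    for pairs in j:
        j = 14 // k
        pairs = pairs + (39 - 5)
    pairs = pairs - 32 // pairs
    return pairs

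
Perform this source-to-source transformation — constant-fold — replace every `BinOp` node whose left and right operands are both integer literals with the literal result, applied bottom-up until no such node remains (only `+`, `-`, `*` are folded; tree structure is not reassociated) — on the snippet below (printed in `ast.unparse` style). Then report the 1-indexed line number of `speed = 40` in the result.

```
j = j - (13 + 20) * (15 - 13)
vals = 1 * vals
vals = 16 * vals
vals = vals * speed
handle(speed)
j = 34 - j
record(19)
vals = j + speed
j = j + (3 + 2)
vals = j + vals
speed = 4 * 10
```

Transformed code:
j = j - 66
vals = 1 * vals
vals = 16 * vals
vals = vals * speed
handle(speed)
j = 34 - j
record(19)
vals = j + speed
j = j + 5
vals = j + vals
speed = 40

11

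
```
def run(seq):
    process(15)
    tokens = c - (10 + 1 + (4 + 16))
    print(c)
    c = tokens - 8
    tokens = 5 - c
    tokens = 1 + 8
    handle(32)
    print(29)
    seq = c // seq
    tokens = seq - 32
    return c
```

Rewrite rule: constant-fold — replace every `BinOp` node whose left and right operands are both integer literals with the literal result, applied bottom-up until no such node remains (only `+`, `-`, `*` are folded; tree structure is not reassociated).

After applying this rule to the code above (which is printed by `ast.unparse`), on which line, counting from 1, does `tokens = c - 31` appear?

3

Transformed code:
def run(seq):
    process(15)
    tokens = c - 31
    print(c)
    c = tokens - 8
    tokens = 5 - c
    tokens = 9
    handle(32)
    print(29)
    seq = c // seq
    tokens = seq - 32
    return c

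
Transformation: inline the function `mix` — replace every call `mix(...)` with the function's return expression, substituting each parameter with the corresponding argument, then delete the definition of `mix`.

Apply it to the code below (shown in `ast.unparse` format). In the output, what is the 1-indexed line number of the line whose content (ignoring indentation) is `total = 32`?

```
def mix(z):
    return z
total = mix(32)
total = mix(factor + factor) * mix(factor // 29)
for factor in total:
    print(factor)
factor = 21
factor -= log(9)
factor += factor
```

1

Transformed code:
total = 32
total = (factor + factor) * (factor // 29)
for factor in total:
    print(factor)
factor = 21
factor -= log(9)
factor += factor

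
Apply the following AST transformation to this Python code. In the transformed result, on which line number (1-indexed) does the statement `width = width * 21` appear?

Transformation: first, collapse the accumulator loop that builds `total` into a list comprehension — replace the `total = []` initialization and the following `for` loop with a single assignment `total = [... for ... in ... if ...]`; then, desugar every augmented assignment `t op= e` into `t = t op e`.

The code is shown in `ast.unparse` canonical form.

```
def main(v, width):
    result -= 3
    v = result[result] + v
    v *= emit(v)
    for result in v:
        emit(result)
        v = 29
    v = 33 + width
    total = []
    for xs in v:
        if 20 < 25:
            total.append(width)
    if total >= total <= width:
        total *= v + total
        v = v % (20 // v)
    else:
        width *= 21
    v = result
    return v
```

14

Transformed code:
def main(v, width):
    result = result - 3
    v = result[result] + v
    v = v * emit(v)
    for result in v:
        emit(result)
        v = 29
    v = 33 + width
    total = [width for xs in v if 20 < 25]
    if total >= total <= width:
        total = total * (v + total)
        v = v % (20 // v)
    else:
        width = width * 21
    v = result
    return v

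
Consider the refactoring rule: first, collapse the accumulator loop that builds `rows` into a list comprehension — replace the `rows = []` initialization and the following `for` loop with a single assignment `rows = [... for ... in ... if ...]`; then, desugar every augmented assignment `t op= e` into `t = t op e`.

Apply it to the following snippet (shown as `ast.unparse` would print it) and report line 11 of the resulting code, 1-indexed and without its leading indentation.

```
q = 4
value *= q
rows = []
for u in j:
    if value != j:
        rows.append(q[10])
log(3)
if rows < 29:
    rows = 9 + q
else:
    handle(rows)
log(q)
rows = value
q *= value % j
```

Transformed code:
q = 4
value = value * q
rows = [q[10] for u in j if value != j]
log(3)
if rows < 29:
    rows = 9 + q
else:
    handle(rows)
log(q)
rows = value
q = q * (value % j)

q = q * (value % j)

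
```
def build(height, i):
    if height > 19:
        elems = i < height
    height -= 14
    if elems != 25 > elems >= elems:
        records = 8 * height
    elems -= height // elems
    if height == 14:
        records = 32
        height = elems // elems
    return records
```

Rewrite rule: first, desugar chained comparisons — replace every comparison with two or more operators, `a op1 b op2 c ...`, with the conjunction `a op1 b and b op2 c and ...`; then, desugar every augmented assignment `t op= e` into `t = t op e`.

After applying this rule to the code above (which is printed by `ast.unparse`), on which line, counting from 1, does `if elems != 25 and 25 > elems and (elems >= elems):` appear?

5

Transformed code:
def build(height, i):
    if height > 19:
        elems = i < height
    height = height - 14
    if elems != 25 and 25 > elems and (elems >= elems):
        records = 8 * height
    elems = elems - height // elems
    if height == 14:
        records = 32
        height = elems // elems
    return records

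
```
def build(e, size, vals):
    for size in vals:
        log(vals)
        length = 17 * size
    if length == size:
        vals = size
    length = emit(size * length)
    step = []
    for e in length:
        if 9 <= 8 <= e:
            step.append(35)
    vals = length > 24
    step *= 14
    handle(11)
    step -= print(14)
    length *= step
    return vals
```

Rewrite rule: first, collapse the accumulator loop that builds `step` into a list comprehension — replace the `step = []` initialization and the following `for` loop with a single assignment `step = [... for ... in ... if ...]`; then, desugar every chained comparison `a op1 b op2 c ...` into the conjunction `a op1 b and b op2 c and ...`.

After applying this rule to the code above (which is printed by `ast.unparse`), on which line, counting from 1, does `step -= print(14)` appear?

Transformed code:
def build(e, size, vals):
    for size in vals:
        log(vals)
        length = 17 * size
    if length == size:
        vals = size
    length = emit(size * length)
    step = [35 for e in length if 9 <= 8 and 8 <= e]
    vals = length > 24
    step *= 14
    handle(11)
    step -= print(14)
    length *= step
    return vals

12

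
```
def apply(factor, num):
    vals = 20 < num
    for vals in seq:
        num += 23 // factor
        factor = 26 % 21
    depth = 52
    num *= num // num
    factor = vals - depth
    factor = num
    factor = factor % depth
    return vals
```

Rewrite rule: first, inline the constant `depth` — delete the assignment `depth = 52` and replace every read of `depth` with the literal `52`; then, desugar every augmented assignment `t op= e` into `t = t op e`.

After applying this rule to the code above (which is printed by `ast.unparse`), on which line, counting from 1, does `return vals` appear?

Transformed code:
def apply(factor, num):
    vals = 20 < num
    for vals in seq:
        num = num + 23 // factor
        factor = 26 % 21
    num = num * (num // num)
    factor = vals - 52
    factor = num
    factor = factor % 52
    return vals

10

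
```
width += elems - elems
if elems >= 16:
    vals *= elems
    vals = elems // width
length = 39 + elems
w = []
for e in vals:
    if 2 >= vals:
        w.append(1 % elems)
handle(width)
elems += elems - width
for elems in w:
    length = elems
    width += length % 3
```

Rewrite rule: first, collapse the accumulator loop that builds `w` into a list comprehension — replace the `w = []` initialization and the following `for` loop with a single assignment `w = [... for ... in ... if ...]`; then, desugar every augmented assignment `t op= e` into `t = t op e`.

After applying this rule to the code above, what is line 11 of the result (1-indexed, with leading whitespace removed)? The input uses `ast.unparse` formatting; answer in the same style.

width = width + length % 3

Transformed code:
width = width + (elems - elems)
if elems >= 16:
    vals = vals * elems
    vals = elems // width
length = 39 + elems
w = [1 % elems for e in vals if 2 >= vals]
handle(width)
elems = elems + (elems - width)
for elems in w:
    length = elems
    width = width + length % 3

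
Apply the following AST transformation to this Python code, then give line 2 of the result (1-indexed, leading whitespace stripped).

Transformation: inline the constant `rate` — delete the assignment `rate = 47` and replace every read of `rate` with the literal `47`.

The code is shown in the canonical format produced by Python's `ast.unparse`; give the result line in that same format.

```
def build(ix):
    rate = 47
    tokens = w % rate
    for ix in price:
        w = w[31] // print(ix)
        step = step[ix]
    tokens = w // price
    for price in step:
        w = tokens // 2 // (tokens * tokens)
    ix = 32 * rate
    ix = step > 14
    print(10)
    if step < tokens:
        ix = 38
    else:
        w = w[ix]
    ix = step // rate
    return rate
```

Transformed code:
def build(ix):
    tokens = w % 47
    for ix in price:
        w = w[31] // print(ix)
        step = step[ix]
    tokens = w // price
    for price in step:
        w = tokens // 2 // (tokens * tokens)
    ix = 32 * 47
    ix = step > 14
    print(10)
    if step < tokens:
        ix = 38
    else:
        w = w[ix]
    ix = step // 47
    return 47

tokens = w % 47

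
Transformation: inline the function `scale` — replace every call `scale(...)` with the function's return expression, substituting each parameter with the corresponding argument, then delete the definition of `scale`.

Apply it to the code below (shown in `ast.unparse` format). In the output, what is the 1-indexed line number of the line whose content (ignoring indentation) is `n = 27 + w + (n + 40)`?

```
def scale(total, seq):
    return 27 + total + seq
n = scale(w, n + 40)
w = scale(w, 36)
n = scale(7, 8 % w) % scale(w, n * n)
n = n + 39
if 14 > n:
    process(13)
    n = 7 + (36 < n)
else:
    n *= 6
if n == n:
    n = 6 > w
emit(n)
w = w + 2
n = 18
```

1

Transformed code:
n = 27 + w + (n + 40)
w = 27 + w + 36
n = (27 + 7 + 8 % w) % (27 + w + n * n)
n = n + 39
if 14 > n:
    process(13)
    n = 7 + (36 < n)
else:
    n *= 6
if n == n:
    n = 6 > w
emit(n)
w = w + 2
n = 18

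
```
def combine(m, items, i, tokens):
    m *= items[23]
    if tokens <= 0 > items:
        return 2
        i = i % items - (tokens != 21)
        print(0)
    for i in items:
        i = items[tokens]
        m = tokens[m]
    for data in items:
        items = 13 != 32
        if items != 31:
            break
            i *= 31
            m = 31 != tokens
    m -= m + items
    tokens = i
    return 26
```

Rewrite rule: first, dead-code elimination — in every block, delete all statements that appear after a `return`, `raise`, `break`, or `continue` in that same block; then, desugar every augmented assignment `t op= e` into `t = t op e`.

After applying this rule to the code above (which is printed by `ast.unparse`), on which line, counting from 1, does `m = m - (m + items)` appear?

12

Transformed code:
def combine(m, items, i, tokens):
    m = m * items[23]
    if tokens <= 0 > items:
        return 2
    for i in items:
        i = items[tokens]
        m = tokens[m]
    for data in items:
        items = 13 != 32
        if items != 31:
            break
    m = m - (m + items)
    tokens = i
    return 26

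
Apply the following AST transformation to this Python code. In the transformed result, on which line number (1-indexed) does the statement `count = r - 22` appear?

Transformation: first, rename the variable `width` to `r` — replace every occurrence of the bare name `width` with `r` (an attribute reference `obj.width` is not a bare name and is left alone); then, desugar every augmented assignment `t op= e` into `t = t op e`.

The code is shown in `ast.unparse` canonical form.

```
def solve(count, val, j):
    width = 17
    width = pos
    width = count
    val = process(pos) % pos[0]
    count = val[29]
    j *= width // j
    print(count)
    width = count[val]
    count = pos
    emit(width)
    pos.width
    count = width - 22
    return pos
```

Transformed code:
def solve(count, val, j):
    r = 17
    r = pos
    r = count
    val = process(pos) % pos[0]
    count = val[29]
    j = j * (r // j)
    print(count)
    r = count[val]
    count = pos
    emit(r)
    pos.width
    count = r - 22
    return pos

13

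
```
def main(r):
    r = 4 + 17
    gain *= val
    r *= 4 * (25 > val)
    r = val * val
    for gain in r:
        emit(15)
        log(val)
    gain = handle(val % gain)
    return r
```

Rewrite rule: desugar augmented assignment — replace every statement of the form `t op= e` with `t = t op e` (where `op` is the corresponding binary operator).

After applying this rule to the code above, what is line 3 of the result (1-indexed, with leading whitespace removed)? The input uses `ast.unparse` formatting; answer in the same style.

Transformed code:
def main(r):
    r = 4 + 17
    gain = gain * val
    r = r * (4 * (25 > val))
    r = val * val
    for gain in r:
        emit(15)
        log(val)
    gain = handle(val % gain)
    return r

gain = gain * val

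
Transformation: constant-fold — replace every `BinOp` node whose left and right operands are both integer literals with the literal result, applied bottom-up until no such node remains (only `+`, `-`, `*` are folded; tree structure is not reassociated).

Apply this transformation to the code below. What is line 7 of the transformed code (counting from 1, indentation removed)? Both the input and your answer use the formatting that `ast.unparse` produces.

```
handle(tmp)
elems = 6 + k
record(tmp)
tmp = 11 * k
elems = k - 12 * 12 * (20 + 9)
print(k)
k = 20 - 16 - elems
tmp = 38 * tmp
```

k = 4 - elems

Transformed code:
handle(tmp)
elems = 6 + k
record(tmp)
tmp = 11 * k
elems = k - 4176
print(k)
k = 4 - elems
tmp = 38 * tmp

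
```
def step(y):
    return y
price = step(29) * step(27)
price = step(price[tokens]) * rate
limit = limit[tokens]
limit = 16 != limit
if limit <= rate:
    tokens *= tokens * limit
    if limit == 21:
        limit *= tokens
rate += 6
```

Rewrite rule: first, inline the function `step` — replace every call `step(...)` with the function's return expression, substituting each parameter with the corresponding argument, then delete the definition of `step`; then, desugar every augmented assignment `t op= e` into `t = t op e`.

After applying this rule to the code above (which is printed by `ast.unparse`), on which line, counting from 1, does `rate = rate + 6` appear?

9

Transformed code:
price = 29 * 27
price = price[tokens] * rate
limit = limit[tokens]
limit = 16 != limit
if limit <= rate:
    tokens = tokens * (tokens * limit)
    if limit == 21:
        limit = limit * tokens
rate = rate + 6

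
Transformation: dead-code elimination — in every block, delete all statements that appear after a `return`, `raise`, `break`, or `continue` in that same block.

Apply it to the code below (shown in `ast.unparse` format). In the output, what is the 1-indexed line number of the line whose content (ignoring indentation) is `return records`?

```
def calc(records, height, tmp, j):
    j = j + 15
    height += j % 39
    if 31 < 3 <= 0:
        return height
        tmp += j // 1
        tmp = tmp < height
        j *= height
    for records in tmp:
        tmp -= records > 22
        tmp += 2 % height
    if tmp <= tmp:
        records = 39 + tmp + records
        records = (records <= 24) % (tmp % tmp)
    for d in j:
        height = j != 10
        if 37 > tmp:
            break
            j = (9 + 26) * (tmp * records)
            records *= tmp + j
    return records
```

Transformed code:
def calc(records, height, tmp, j):
    j = j + 15
    height += j % 39
    if 31 < 3 <= 0:
        return height
    for records in tmp:
        tmp -= records > 22
        tmp += 2 % height
    if tmp <= tmp:
        records = 39 + tmp + records
        records = (records <= 24) % (tmp % tmp)
    for d in j:
        height = j != 10
        if 37 > tmp:
            break
    return records

16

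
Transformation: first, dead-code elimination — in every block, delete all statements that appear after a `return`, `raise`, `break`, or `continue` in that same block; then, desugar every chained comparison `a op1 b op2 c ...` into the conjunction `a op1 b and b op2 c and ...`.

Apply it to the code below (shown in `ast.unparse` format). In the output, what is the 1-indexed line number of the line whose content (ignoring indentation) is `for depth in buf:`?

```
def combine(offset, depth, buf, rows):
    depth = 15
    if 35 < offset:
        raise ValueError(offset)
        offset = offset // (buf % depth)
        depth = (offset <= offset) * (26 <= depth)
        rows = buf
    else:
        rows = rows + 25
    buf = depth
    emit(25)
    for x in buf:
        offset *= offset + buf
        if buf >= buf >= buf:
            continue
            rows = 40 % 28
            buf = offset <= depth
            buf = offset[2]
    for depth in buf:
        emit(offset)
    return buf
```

Transformed code:
def combine(offset, depth, buf, rows):
    depth = 15
    if 35 < offset:
        raise ValueError(offset)
    else:
        rows = rows + 25
    buf = depth
    emit(25)
    for x in buf:
        offset *= offset + buf
        if buf >= buf and buf >= buf:
            continue
    for depth in buf:
        emit(offset)
    return buf

13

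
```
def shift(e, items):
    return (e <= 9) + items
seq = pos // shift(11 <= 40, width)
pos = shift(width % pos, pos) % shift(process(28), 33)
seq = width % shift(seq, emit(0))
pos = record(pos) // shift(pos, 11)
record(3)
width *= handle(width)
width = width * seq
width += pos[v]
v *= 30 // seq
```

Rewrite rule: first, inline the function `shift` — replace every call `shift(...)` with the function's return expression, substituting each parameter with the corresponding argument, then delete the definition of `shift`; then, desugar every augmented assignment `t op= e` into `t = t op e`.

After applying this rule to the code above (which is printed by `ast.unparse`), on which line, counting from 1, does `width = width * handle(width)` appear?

Transformed code:
seq = pos // (((11 <= 40) <= 9) + width)
pos = ((width % pos <= 9) + pos) % ((process(28) <= 9) + 33)
seq = width % ((seq <= 9) + emit(0))
pos = record(pos) // ((pos <= 9) + 11)
record(3)
width = width * handle(width)
width = width * seq
width = width + pos[v]
v = v * (30 // seq)

6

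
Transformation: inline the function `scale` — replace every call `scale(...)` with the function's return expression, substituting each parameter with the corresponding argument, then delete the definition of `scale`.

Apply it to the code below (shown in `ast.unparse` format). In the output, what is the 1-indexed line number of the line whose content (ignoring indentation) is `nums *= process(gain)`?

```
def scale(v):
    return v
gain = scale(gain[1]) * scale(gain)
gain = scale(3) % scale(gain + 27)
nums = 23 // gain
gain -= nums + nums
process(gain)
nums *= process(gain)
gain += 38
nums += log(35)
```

Transformed code:
gain = gain[1] * gain
gain = 3 % (gain + 27)
nums = 23 // gain
gain -= nums + nums
process(gain)
nums *= process(gain)
gain += 38
nums += log(35)

6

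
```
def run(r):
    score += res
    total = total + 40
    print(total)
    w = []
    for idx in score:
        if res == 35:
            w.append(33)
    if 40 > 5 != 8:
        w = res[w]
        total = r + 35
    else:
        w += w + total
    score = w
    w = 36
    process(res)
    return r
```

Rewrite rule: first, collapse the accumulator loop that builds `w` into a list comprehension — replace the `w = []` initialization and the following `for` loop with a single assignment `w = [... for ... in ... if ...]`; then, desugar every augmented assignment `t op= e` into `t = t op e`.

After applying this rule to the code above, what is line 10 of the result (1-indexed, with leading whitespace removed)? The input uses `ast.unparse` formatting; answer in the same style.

w = w + (w + total)

Transformed code:
def run(r):
    score = score + res
    total = total + 40
    print(total)
    w = [33 for idx in score if res == 35]
    if 40 > 5 != 8:
        w = res[w]
        total = r + 35
    else:
        w = w + (w + total)
    score = w
    w = 36
    process(res)
    return r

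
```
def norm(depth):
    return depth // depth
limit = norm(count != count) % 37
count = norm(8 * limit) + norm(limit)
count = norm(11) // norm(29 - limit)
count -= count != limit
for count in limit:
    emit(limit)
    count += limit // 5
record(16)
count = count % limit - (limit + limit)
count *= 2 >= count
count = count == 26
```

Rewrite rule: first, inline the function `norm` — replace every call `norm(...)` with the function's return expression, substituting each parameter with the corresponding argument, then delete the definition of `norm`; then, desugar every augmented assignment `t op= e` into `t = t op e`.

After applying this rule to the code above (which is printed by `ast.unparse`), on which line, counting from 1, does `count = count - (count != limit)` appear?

4

Transformed code:
limit = (count != count) // (count != count) % 37
count = 8 * limit // (8 * limit) + limit // limit
count = 11 // 11 // ((29 - limit) // (29 - limit))
count = count - (count != limit)
for count in limit:
    emit(limit)
    count = count + limit // 5
record(16)
count = count % limit - (limit + limit)
count = count * (2 >= count)
count = count == 26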